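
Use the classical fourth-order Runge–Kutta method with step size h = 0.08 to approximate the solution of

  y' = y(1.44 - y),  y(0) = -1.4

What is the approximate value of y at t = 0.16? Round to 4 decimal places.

RK4: k1 = f(t_n, y_n); k2 = f(t_n + h/2, y_n + (h/2)·k1); k3 = f(t_n + h/2, y_n + (h/2)·k2); k4 = f(t_n + h, y_n + h·k3); y_{n+1} = y_n + (h/6)·(k1 + 2k2 + 2k3 + k4).
t=0.000000, y=-1.400000:
  k1 = f(0.000000, -1.400000) = -3.976000
  k2 = f(0.040000, -1.559040) = -4.675623
  k3 = f(0.040000, -1.587025) = -4.803964
  k4 = f(0.080000, -1.784317) = -5.753204
  y ← -1.400000 + (0.08/6)·(k1 + 2k2 + 2k3 + k4) = -1.782512
t=0.080000, y=-1.782512:
  k1 = f(0.080000, -1.782512) = -5.744165
  k2 = f(0.120000, -2.012278) = -6.946945
  k3 = f(0.120000, -2.060390) = -7.212166
  k4 = f(0.160000, -2.359485) = -8.964828
  y ← -1.782512 + (0.08/6)·(k1 + 2k2 + 2k3 + k4) = -2.356208
y(0.16) ≈ -2.3562

-2.3562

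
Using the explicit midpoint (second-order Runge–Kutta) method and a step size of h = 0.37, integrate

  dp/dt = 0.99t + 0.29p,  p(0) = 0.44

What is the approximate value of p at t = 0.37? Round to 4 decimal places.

0.5575

Midpoint: k1 = f(t_n, p_n); k2 = f(t_n + h/2, p_n + (h/2)·k1); p_{n+1} = p_n + h·k2.
t=0.000000, p=0.440000:
  k1 = f(0.000000, 0.440000) = 0.127600
  k2 = f(0.185000, 0.463606) = 0.317596
  p ← 0.440000 + 0.37·0.317596 = 0.557510
p(0.37) ≈ 0.5575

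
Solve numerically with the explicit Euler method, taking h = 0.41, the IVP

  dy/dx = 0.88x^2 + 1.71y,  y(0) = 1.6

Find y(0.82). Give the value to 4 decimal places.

4.6906

Euler: y_{n+1} = y_n + h·f(x_n, y_n).
x=0.000000, y=1.600000: f=2.736000 → y ← 1.600000 + 0.41·2.736000 = 2.721760
x=0.410000, y=2.721760: f=4.802138 → y ← 2.721760 + 0.41·4.802138 = 4.690636
y(0.82) ≈ 4.6906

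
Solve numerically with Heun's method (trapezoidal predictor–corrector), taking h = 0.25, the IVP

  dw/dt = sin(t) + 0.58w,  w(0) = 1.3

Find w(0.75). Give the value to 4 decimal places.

2.3110

Heun: k1 = f(t_n, w_n); k2 = f(t_n + h, w_n + h·k1); w_{n+1} = w_n + (h/2)·(k1 + k2).
t=0.000000, w=1.300000:
  k1 = f(0.000000, 1.300000) = 0.754000
  k2 = f(0.250000, 1.488500) = 1.110734
  w ← 1.300000 + (0.25/2)·(0.754000 + 1.110734) = 1.533092
t=0.250000, w=1.533092:
  k1 = f(0.250000, 1.533092) = 1.136597
  k2 = f(0.500000, 1.817241) = 1.533425
  w ← 1.533092 + (0.25/2)·(1.136597 + 1.533425) = 1.866845
t=0.500000, w=1.866845:
  k1 = f(0.500000, 1.866845) = 1.562195
  k2 = f(0.750000, 2.257393) = 1.990927
  w ← 1.866845 + (0.25/2)·(1.562195 + 1.990927) = 2.310985
w(0.75) ≈ 2.3110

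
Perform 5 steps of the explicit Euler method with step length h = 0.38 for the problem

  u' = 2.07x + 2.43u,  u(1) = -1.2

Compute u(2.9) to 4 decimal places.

-2.7575

Euler: u_{n+1} = u_n + h·f(x_n, u_n).
x=1.000000, u=-1.200000: f=-0.846000 → u ← -1.200000 + 0.38·(-0.846000) = -1.521480
x=1.380000, u=-1.521480: f=-0.840596 → u ← -1.521480 + 0.38·(-0.840596) = -1.840907
x=1.760000, u=-1.840907: f=-0.830203 → u ← -1.840907 + 0.38·(-0.830203) = -2.156384
x=2.140000, u=-2.156384: f=-0.810213 → u ← -2.156384 + 0.38·(-0.810213) = -2.464265
x=2.520000, u=-2.464265: f=-0.771763 → u ← -2.464265 + 0.38·(-0.771763) = -2.757535
u(2.9) ≈ -2.7575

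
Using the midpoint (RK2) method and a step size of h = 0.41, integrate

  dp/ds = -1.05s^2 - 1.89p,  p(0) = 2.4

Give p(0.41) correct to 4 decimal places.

Midpoint: k1 = f(s_n, p_n); k2 = f(s_n + h/2, p_n + (h/2)·k1); p_{n+1} = p_n + h·k2.
s=0.000000, p=2.400000:
  k1 = f(0.000000, 2.400000) = -4.536000
  k2 = f(0.205000, 1.470120) = -2.822653
  p ← 2.400000 + 0.41·(-2.822653) = 1.242712
p(0.41) ≈ 1.2427

1.2427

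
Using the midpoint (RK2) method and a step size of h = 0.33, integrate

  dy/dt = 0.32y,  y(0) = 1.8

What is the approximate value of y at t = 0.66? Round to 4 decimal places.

Midpoint: k1 = f(t_n, y_n); k2 = f(t_n + h/2, y_n + (h/2)·k1); y_{n+1} = y_n + h·k2.
t=0.000000, y=1.800000:
  k1 = f(0.000000, 1.800000) = 0.576000
  k2 = f(0.165000, 1.895040) = 0.606413
  y ← 1.800000 + 0.33·0.606413 = 2.000116
t=0.330000, y=2.000116:
  k1 = f(0.330000, 2.000116) = 0.640037
  k2 = f(0.495000, 2.105722) = 0.673831
  y ← 2.000116 + 0.33·0.673831 = 2.222481
y(0.66) ≈ 2.2225

2.2225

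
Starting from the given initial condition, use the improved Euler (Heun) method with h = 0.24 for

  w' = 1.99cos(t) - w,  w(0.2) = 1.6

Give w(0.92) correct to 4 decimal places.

Heun: k1 = f(t_n, w_n); k2 = f(t_n + h, w_n + h·k1); w_{n+1} = w_n + (h/2)·(k1 + k2).
t=0.200000, w=1.600000:
  k1 = f(0.200000, 1.600000) = 0.350332
  k2 = f(0.440000, 1.684080) = 0.116376
  w ← 1.600000 + (0.24/2)·(0.350332 + 0.116376) = 1.656005
t=0.440000, w=1.656005:
  k1 = f(0.440000, 1.656005) = 0.144451
  k2 = f(0.680000, 1.690673) = -0.143303
  w ← 1.656005 + (0.24/2)·(0.144451 + (-0.143303)) = 1.656143
t=0.680000, w=1.656143:
  k1 = f(0.680000, 1.656143) = -0.108773
  k2 = f(0.920000, 1.630037) = -0.424455
  w ← 1.656143 + (0.24/2)·(-0.108773 + (-0.424455)) = 1.592155
w(0.92) ≈ 1.5922

1.5922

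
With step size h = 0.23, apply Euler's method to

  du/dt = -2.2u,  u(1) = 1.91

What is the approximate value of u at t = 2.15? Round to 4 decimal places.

0.0562

Euler: u_{n+1} = u_n + h·f(t_n, u_n).
t=1.000000, u=1.910000: f=-4.202000 → u ← 1.910000 + 0.23·(-4.202000) = 0.943540
t=1.230000, u=0.943540: f=-2.075788 → u ← 0.943540 + 0.23·(-2.075788) = 0.466109
t=1.460000, u=0.466109: f=-1.025439 → u ← 0.466109 + 0.23·(-1.025439) = 0.230258
t=1.690000, u=0.230258: f=-0.506567 → u ← 0.230258 + 0.23·(-0.506567) = 0.113747
t=1.920000, u=0.113747: f=-0.250244 → u ← 0.113747 + 0.23·(-0.250244) = 0.056191
u(2.15) ≈ 0.0562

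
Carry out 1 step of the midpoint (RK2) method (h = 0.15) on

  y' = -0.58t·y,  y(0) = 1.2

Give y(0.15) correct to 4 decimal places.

1.1922

Midpoint: k1 = f(t_n, y_n); k2 = f(t_n + h/2, y_n + (h/2)·k1); y_{n+1} = y_n + h·k2.
t=0.000000, y=1.200000:
  k1 = f(0.000000, 1.200000) = 0.000000
  k2 = f(0.075000, 1.200000) = -0.052200
  y ← 1.200000 + 0.15·(-0.052200) = 1.192170
y(0.15) ≈ 1.1922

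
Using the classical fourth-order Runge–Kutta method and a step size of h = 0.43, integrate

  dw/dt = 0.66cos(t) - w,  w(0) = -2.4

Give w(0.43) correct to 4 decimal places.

RK4: k1 = f(t_n, w_n); k2 = f(t_n + h/2, w_n + (h/2)·k1); k3 = f(t_n + h/2, w_n + (h/2)·k2); k4 = f(t_n + h, w_n + h·k3); w_{n+1} = w_n + (h/6)·(k1 + 2k2 + 2k3 + k4).
t=0.000000, w=-2.400000:
  k1 = f(0.000000, -2.400000) = 3.060000
  k2 = f(0.215000, -1.742100) = 2.386904
  k3 = f(0.215000, -1.886816) = 2.531620
  k4 = f(0.430000, -1.311403) = 1.911321
  w ← -2.400000 + (0.43/6)·(k1 + 2k2 + 2k3 + k4) = -1.338734
w(0.43) ≈ -1.3387

-1.3387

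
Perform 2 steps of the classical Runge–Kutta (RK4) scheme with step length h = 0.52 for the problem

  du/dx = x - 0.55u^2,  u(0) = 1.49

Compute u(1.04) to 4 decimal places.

1.1836

RK4: k1 = f(x_n, u_n); k2 = f(x_n + h/2, u_n + (h/2)·k1); k3 = f(x_n + h/2, u_n + (h/2)·k2); k4 = f(x_n + h, u_n + h·k3); u_{n+1} = u_n + (h/6)·(k1 + 2k2 + 2k3 + k4).
x=0.000000, u=1.490000:
  k1 = f(0.000000, 1.490000) = -1.221055
  k2 = f(0.260000, 1.172526) = -0.496149
  k3 = f(0.260000, 1.361001) = -0.758778
  k4 = f(0.520000, 1.095435) = -0.139988
  u ← 1.490000 + (0.52/6)·(k1 + 2k2 + 2k3 + k4) = 1.154522
x=0.520000, u=1.154522:
  k1 = f(0.520000, 1.154522) = -0.213107
  k2 = f(0.780000, 1.099114) = 0.115571
  k3 = f(0.780000, 1.184571) = 0.008236
  k4 = f(1.040000, 1.158805) = 0.301444
  u ← 1.154522 + (0.52/6)·(k1 + 2k2 + 2k3 + k4) = 1.183638
u(1.04) ≈ 1.1836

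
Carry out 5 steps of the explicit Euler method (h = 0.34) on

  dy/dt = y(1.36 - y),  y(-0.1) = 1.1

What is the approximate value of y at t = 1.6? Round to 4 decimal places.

1.3432

Euler: y_{n+1} = y_n + h·f(t_n, y_n).
t=-0.100000, y=1.100000: f=0.286000 → y ← 1.100000 + 0.34·0.286000 = 1.197240
t=0.240000, y=1.197240: f=0.194863 → y ← 1.197240 + 0.34·0.194863 = 1.263493
t=0.580000, y=1.263493: f=0.121936 → y ← 1.263493 + 0.34·0.121936 = 1.304951
t=0.920000, y=1.304951: f=0.071836 → y ← 1.304951 + 0.34·0.071836 = 1.329376
t=1.260000, y=1.329376: f=0.040711 → y ← 1.329376 + 0.34·0.040711 = 1.343217
y(1.6) ≈ 1.3432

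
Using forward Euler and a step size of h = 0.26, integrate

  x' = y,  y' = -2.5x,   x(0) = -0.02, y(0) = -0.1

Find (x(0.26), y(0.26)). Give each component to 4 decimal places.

Euler on (x,y): x_{n+1} = x_n + h·x', y_{n+1} = y_n + h·y'.
0.000000: (-0.020000, -0.100000); f=(-0.100000, 0.050000) → (-0.046000, -0.087000)
(x(0.26), y(0.26)) ≈ (-0.0460, -0.0870)

-0.0460, -0.0870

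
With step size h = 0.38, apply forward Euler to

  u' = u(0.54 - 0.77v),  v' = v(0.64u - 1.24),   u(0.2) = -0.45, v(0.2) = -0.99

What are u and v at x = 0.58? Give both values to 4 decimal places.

Euler on (u,v): u_{n+1} = u_n + h·u', v_{n+1} = v_n + h·v'.
0.200000: (-0.450000, -0.990000); f=(-0.586035, 1.512720) → (-0.672693, -0.415166)
(u(0.58), v(0.58)) ≈ (-0.6727, -0.4152)

-0.6727, -0.4152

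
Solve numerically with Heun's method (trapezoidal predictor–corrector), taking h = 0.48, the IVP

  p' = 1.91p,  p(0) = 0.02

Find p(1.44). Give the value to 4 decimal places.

0.2553

Heun: k1 = f(x_n, p_n); k2 = f(x_n + h, p_n + h·k1); p_{n+1} = p_n + (h/2)·(k1 + k2).
x=0.000000, p=0.020000:
  k1 = f(0.000000, 0.020000) = 0.038200
  k2 = f(0.480000, 0.038336) = 0.073222
  p ← 0.020000 + (0.48/2)·(0.038200 + 0.073222) = 0.046741
x=0.480000, p=0.046741:
  k1 = f(0.480000, 0.046741) = 0.089276
  k2 = f(0.960000, 0.089594) = 0.171124
  p ← 0.046741 + (0.48/2)·(0.089276 + 0.171124) = 0.109237
x=0.960000, p=0.109237:
  k1 = f(0.960000, 0.109237) = 0.208643
  k2 = f(1.440000, 0.209386) = 0.399927
  p ← 0.109237 + (0.48/2)·(0.208643 + 0.399927) = 0.255294
p(1.44) ≈ 0.2553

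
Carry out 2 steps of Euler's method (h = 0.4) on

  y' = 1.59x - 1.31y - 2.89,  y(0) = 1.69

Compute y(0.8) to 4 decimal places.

Euler: y_{n+1} = y_n + h·f(x_n, y_n).
x=0.000000, y=1.690000: f=-5.103900 → y ← 1.690000 + 0.4·(-5.103900) = -0.351560
x=0.400000, y=-0.351560: f=-1.793456 → y ← -0.351560 + 0.4·(-1.793456) = -1.068943
y(0.8) ≈ -1.0689

-1.0689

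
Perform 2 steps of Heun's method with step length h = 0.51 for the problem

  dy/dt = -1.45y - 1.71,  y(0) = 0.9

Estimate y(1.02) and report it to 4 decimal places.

-0.5865

Heun: k1 = f(t_n, y_n); k2 = f(t_n + h, y_n + h·k1); y_{n+1} = y_n + (h/2)·(k1 + k2).
t=0.000000, y=0.900000:
  k1 = f(0.000000, 0.900000) = -3.015000
  k2 = f(0.510000, -0.637650) = -0.785408
  y ← 0.900000 + (0.51/2)·(-3.015000 + (-0.785408)) = -0.069104
t=0.510000, y=-0.069104:
  k1 = f(0.510000, -0.069104) = -1.609799
  k2 = f(1.020000, -0.890102) = -0.419353
  y ← -0.069104 + (0.51/2)·(-1.609799 + (-0.419353)) = -0.586538
y(1.02) ≈ -0.5865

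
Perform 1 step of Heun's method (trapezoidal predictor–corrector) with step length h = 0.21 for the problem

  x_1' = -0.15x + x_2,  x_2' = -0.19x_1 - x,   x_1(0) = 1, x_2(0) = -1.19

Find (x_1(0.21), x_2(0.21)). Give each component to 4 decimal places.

Heun on (x_1,x_2): k1 = f(x_n, state_n); k2 = f(x_n + h, state_n + h·k1); state_{n+1} = state_n + (h/2)·(k1 + k2).
0.000000: (1.000000, -1.190000)
  k1 = (-1.190000, -0.190000)
  predictor → (0.750100, -1.229900)
  k2 = (-1.261400, -0.352519)
  → (0.742603, -1.246964)
(x_1(0.21), x_2(0.21)) ≈ (0.7426, -1.2470)

0.7426, -1.2470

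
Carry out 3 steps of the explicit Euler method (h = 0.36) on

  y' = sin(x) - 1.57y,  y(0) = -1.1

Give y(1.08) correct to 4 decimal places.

0.2021

Euler: y_{n+1} = y_n + h·f(x_n, y_n).
x=0.000000, y=-1.100000: f=1.727000 → y ← -1.100000 + 0.36·1.727000 = -0.478280
x=0.360000, y=-0.478280: f=1.103174 → y ← -0.478280 + 0.36·1.103174 = -0.081137
x=0.720000, y=-0.081137: f=0.786770 → y ← -0.081137 + 0.36·0.786770 = 0.202100
y(1.08) ≈ 0.2021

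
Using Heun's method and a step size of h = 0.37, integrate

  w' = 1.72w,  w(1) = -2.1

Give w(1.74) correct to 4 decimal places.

-7.1013

Heun: k1 = f(x_n, w_n); k2 = f(x_n + h, w_n + h·k1); w_{n+1} = w_n + (h/2)·(k1 + k2).
x=1.000000, w=-2.100000:
  k1 = f(1.000000, -2.100000) = -3.612000
  k2 = f(1.370000, -3.436440) = -5.910677
  w ← -2.100000 + (0.37/2)·(-3.612000 + (-5.910677)) = -3.861695
x=1.370000, w=-3.861695:
  k1 = f(1.370000, -3.861695) = -6.642116
  k2 = f(1.740000, -6.319278) = -10.869158
  w ← -3.861695 + (0.37/2)·(-6.642116 + (-10.869158)) = -7.101281
w(1.74) ≈ -7.1013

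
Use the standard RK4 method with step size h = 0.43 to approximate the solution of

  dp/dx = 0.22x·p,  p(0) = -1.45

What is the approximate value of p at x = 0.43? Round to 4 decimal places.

RK4: k1 = f(x_n, p_n); k2 = f(x_n + h/2, p_n + (h/2)·k1); k3 = f(x_n + h/2, p_n + (h/2)·k2); k4 = f(x_n + h, p_n + h·k3); p_{n+1} = p_n + (h/6)·(k1 + 2k2 + 2k3 + k4).
x=0.000000, p=-1.450000:
  k1 = f(0.000000, -1.450000) = 0.000000
  k2 = f(0.215000, -1.450000) = -0.068585
  k3 = f(0.215000, -1.464746) = -0.069282
  k4 = f(0.430000, -1.479791) = -0.139988
  p ← -1.450000 + (0.43/6)·(k1 + 2k2 + 2k3 + k4) = -1.479793
p(0.43) ≈ -1.4798

-1.4798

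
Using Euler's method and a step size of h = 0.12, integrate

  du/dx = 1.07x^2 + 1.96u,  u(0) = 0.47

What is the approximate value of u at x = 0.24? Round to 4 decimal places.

Euler: u_{n+1} = u_n + h·f(x_n, u_n).
x=0.000000, u=0.470000: f=0.921200 → u ← 0.470000 + 0.12·0.921200 = 0.580544
x=0.120000, u=0.580544: f=1.153274 → u ← 0.580544 + 0.12·1.153274 = 0.718937
u(0.24) ≈ 0.7189

0.7189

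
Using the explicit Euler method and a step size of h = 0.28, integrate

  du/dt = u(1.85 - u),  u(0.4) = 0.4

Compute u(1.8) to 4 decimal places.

1.4482

Euler: u_{n+1} = u_n + h·f(t_n, u_n).
t=0.400000, u=0.400000: f=0.580000 → u ← 0.400000 + 0.28·0.580000 = 0.562400
t=0.680000, u=0.562400: f=0.724146 → u ← 0.562400 + 0.28·0.724146 = 0.765161
t=0.960000, u=0.765161: f=0.830076 → u ← 0.765161 + 0.28·0.830076 = 0.997582
t=1.240000, u=0.997582: f=0.850357 → u ← 0.997582 + 0.28·0.850357 = 1.235682
t=1.520000, u=1.235682: f=0.759102 → u ← 1.235682 + 0.28·0.759102 = 1.448231
u(1.8) ≈ 1.4482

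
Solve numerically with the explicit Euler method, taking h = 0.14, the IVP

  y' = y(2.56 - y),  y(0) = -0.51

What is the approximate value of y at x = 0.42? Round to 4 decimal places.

Euler: y_{n+1} = y_n + h·f(x_n, y_n).
x=0.000000, y=-0.510000: f=-1.565700 → y ← -0.510000 + 0.14·(-1.565700) = -0.729198
x=0.140000, y=-0.729198: f=-2.398477 → y ← -0.729198 + 0.14·(-2.398477) = -1.064985
x=0.280000, y=-1.064985: f=-3.860553 → y ← -1.064985 + 0.14·(-3.860553) = -1.605462
y(0.42) ≈ -1.6055

-1.6055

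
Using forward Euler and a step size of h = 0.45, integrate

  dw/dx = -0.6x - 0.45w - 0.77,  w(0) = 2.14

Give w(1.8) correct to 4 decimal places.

-0.7889

Euler: w_{n+1} = w_n + h·f(x_n, w_n).
x=0.000000, w=2.140000: f=-1.733000 → w ← 2.140000 + 0.45·(-1.733000) = 1.360150
x=0.450000, w=1.360150: f=-1.652068 → w ← 1.360150 + 0.45·(-1.652068) = 0.616720
x=0.900000, w=0.616720: f=-1.587524 → w ← 0.616720 + 0.45·(-1.587524) = -0.097666
x=1.350000, w=-0.097666: f=-1.536050 → w ← -0.097666 + 0.45·(-1.536050) = -0.788889
w(1.8) ≈ -0.7889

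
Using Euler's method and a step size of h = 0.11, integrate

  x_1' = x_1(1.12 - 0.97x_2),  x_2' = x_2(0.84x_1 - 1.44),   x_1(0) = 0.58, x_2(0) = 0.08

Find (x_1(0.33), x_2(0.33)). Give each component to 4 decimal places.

0.8051, 0.0586

Euler on (x_1,x_2): x_1_{n+1} = x_1_n + h·x_1', x_2_{n+1} = x_2_n + h·x_2'.
0.000000: (0.580000, 0.080000); f=(0.604592, -0.076224) → (0.646505, 0.071615)
0.110000: (0.646505, 0.071615); f=(0.679175, -0.064234) → (0.721214, 0.064550)
0.220000: (0.721214, 0.064550); f=(0.762603, -0.053846) → (0.805101, 0.058627)
(x_1(0.33), x_2(0.33)) ≈ (0.8051, 0.0586)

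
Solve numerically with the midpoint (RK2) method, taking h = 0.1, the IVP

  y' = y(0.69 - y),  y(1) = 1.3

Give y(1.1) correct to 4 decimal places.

1.2281

Midpoint: k1 = f(s_n, y_n); k2 = f(s_n + h/2, y_n + (h/2)·k1); y_{n+1} = y_n + h·k2.
s=1.000000, y=1.300000:
  k1 = f(1.000000, 1.300000) = -0.793000
  k2 = f(1.050000, 1.260350) = -0.718841
  y ← 1.300000 + 0.1·(-0.718841) = 1.228116
y(1.1) ≈ 1.2281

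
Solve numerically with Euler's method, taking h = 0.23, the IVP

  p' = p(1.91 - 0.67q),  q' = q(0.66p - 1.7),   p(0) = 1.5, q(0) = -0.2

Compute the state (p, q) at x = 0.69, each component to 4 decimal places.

4.7287, -0.1736

Euler on (p,q): p_{n+1} = p_n + h·p', q_{n+1} = q_n + h·q'.
0.000000: (1.500000, -0.200000); f=(3.066000, 0.142000) → (2.205180, -0.167340)
0.230000: (2.205180, -0.167340); f=(4.459134, 0.040928) → (3.230781, -0.157927)
0.460000: (3.230781, -0.157927); f=(6.512643, -0.068274) → (4.728689, -0.173630)
(p(0.69), q(0.69)) ≈ (4.7287, -0.1736)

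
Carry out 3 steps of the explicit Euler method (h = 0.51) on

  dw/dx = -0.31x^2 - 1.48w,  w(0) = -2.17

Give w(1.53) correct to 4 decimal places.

Euler: w_{n+1} = w_n + h·f(x_n, w_n).
x=0.000000, w=-2.170000: f=3.211600 → w ← -2.170000 + 0.51·3.211600 = -0.532084
x=0.510000, w=-0.532084: f=0.706853 → w ← -0.532084 + 0.51·0.706853 = -0.171589
x=1.020000, w=-0.171589: f=-0.068573 → w ← -0.171589 + 0.51·(-0.068573) = -0.206561
w(1.53) ≈ -0.2066

-0.2066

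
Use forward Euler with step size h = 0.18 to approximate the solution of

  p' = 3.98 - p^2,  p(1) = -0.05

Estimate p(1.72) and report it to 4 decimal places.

Euler: p_{n+1} = p_n + h·f(t_n, p_n).
t=1.000000, p=-0.050000: f=3.977500 → p ← -0.050000 + 0.18·3.977500 = 0.665950
t=1.180000, p=0.665950: f=3.536511 → p ← 0.665950 + 0.18·3.536511 = 1.302522
t=1.360000, p=1.302522: f=2.283437 → p ← 1.302522 + 0.18·2.283437 = 1.713541
t=1.540000, p=1.713541: f=1.043779 → p ← 1.713541 + 0.18·1.043779 = 1.901421
p(1.72) ≈ 1.9014

1.9014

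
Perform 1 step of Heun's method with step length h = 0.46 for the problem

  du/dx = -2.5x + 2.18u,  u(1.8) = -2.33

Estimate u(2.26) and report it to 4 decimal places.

Heun: k1 = f(x_n, u_n); k2 = f(x_n + h, u_n + h·k1); u_{n+1} = u_n + (h/2)·(k1 + k2).
x=1.800000, u=-2.330000:
  k1 = f(1.800000, -2.330000) = -9.579400
  k2 = f(2.260000, -6.736524) = -20.335622
  u ← -2.330000 + (0.46/2)·(-9.579400 + (-20.335622)) = -9.210455
u(2.26) ≈ -9.2105

-9.2105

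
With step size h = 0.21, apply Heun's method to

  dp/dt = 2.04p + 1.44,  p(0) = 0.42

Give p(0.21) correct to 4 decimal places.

Heun: k1 = f(t_n, p_n); k2 = f(t_n + h, p_n + h·k1); p_{n+1} = p_n + (h/2)·(k1 + k2).
t=0.000000, p=0.420000:
  k1 = f(0.000000, 0.420000) = 2.296800
  k2 = f(0.210000, 0.902328) = 3.280749
  p ← 0.420000 + (0.21/2)·(2.296800 + 3.280749) = 1.005643
p(0.21) ≈ 1.0056

1.0056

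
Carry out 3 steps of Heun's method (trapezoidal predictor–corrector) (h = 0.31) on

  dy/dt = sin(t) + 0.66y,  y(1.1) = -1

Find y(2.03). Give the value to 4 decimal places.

-0.6236

Heun: k1 = f(t_n, y_n); k2 = f(t_n + h, y_n + h·k1); y_{n+1} = y_n + (h/2)·(k1 + k2).
t=1.100000, y=-1.000000:
  k1 = f(1.100000, -1.000000) = 0.231207
  k2 = f(1.410000, -0.928326) = 0.374405
  y ← -1.000000 + (0.31/2)·(0.231207 + 0.374405) = -0.906130
t=1.410000, y=-0.906130:
  k1 = f(1.410000, -0.906130) = 0.389054
  k2 = f(1.720000, -0.785523) = 0.470444
  y ← -0.906130 + (0.31/2)·(0.389054 + 0.470444) = -0.772908
t=1.720000, y=-0.772908:
  k1 = f(1.720000, -0.772908) = 0.478771
  k2 = f(2.030000, -0.624489) = 0.484243
  y ← -0.772908 + (0.31/2)·(0.478771 + 0.484243) = -0.623641
y(2.03) ≈ -0.6236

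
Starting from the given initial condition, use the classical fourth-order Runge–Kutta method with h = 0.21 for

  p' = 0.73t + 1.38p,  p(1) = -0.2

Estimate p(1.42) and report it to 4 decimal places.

0.1372

RK4: k1 = f(t_n, p_n); k2 = f(t_n + h/2, p_n + (h/2)·k1); k3 = f(t_n + h/2, p_n + (h/2)·k2); k4 = f(t_n + h, p_n + h·k3); p_{n+1} = p_n + (h/6)·(k1 + 2k2 + 2k3 + k4).
t=1.000000, p=-0.200000:
  k1 = f(1.000000, -0.200000) = 0.454000
  k2 = f(1.105000, -0.152330) = 0.596435
  k3 = f(1.105000, -0.137374) = 0.617073
  k4 = f(1.210000, -0.070415) = 0.786128
  p ← -0.200000 + (0.21/6)·(k1 + 2k2 + 2k3 + k4) = -0.071650
t=1.210000, p=-0.071650:
  k1 = f(1.210000, -0.071650) = 0.784423
  k2 = f(1.315000, 0.010714) = 0.974736
  k3 = f(1.315000, 0.030697) = 1.002312
  k4 = f(1.420000, 0.138836) = 1.228193
  p ← -0.071650 + (0.21/6)·(k1 + 2k2 + 2k3 + k4) = 0.137185
p(1.42) ≈ 0.1372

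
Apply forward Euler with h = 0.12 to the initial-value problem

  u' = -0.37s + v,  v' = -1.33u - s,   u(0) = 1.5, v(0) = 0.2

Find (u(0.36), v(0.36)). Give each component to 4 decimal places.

1.4676, -0.5675

Euler on (u,v): u_{n+1} = u_n + h·u', v_{n+1} = v_n + h·v'.
0.000000: (1.500000, 0.200000); f=(0.200000, -1.995000) → (1.524000, -0.039400)
0.120000: (1.524000, -0.039400); f=(-0.083800, -2.146920) → (1.513944, -0.297030)
0.240000: (1.513944, -0.297030); f=(-0.385830, -2.253546) → (1.467644, -0.567456)
(u(0.36), v(0.36)) ≈ (1.4676, -0.5675)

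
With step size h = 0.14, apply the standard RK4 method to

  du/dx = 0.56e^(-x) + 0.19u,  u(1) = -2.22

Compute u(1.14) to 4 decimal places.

RK4: k1 = f(x_n, u_n); k2 = f(x_n + h/2, u_n + (h/2)·k1); k3 = f(x_n + h/2, u_n + (h/2)·k2); k4 = f(x_n + h, u_n + h·k3); u_{n+1} = u_n + (h/6)·(k1 + 2k2 + 2k3 + k4).
x=1.000000, u=-2.220000:
  k1 = f(1.000000, -2.220000) = -0.215788
  k2 = f(1.070000, -2.235105) = -0.232585
  k3 = f(1.070000, -2.236281) = -0.232809
  k4 = f(1.140000, -2.252593) = -0.248894
  u ← -2.220000 + (0.14/6)·(k1 + 2k2 + 2k3 + k4) = -2.252561
u(1.14) ≈ -2.2526

-2.2526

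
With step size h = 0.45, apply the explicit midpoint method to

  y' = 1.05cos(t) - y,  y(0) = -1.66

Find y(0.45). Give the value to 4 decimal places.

Midpoint: k1 = f(t_n, y_n); k2 = f(t_n + h/2, y_n + (h/2)·k1); y_{n+1} = y_n + h·k2.
t=0.000000, y=-1.660000:
  k1 = f(0.000000, -1.660000) = 2.710000
  k2 = f(0.225000, -1.050250) = 2.073784
  y ← -1.660000 + 0.45·2.073784 = -0.726797
y(0.45) ≈ -0.7268

-0.7268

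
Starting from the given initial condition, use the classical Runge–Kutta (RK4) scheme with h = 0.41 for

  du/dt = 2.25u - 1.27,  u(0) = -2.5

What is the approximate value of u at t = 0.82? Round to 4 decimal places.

-18.7268

RK4: k1 = f(t_n, u_n); k2 = f(t_n + h/2, u_n + (h/2)·k1); k3 = f(t_n + h/2, u_n + (h/2)·k2); k4 = f(t_n + h, u_n + h·k3); u_{n+1} = u_n + (h/6)·(k1 + 2k2 + 2k3 + k4).
t=0.000000, u=-2.500000:
  k1 = f(0.000000, -2.500000) = -6.895000
  k2 = f(0.205000, -3.913475) = -10.075319
  k3 = f(0.205000, -4.565440) = -11.542241
  k4 = f(0.410000, -7.232319) = -17.542717
  u ← -2.500000 + (0.41/6)·(k1 + 2k2 + 2k3 + k4) = -7.124310
t=0.410000, u=-7.124310:
  k1 = f(0.410000, -7.124310) = -17.299699
  k2 = f(0.615000, -10.670749) = -25.279185
  k3 = f(0.615000, -12.306543) = -28.959722
  k4 = f(0.820000, -18.997797) = -44.015042
  u ← -7.124310 + (0.41/6)·(k1 + 2k2 + 2k3 + k4) = -18.726802
u(0.82) ≈ -18.7268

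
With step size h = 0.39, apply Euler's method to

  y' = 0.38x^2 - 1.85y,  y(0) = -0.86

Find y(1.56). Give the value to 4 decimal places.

Euler: y_{n+1} = y_n + h·f(x_n, y_n).
x=0.000000, y=-0.860000: f=1.591000 → y ← -0.860000 + 0.39·1.591000 = -0.239510
x=0.390000, y=-0.239510: f=0.500892 → y ← -0.239510 + 0.39·0.500892 = -0.044162
x=0.780000, y=-0.044162: f=0.312892 → y ← -0.044162 + 0.39·0.312892 = 0.077866
x=1.170000, y=0.077866: f=0.376131 → y ← 0.077866 + 0.39·0.376131 = 0.224557
y(1.56) ≈ 0.2246

0.2246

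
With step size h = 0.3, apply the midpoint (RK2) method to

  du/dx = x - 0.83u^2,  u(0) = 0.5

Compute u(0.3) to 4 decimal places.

0.4903

Midpoint: k1 = f(x_n, u_n); k2 = f(x_n + h/2, u_n + (h/2)·k1); u_{n+1} = u_n + h·k2.
x=0.000000, u=0.500000:
  k1 = f(0.000000, 0.500000) = -0.207500
  k2 = f(0.150000, 0.468875) = -0.032470
  u ← 0.500000 + 0.3·(-0.032470) = 0.490259
u(0.3) ≈ 0.4903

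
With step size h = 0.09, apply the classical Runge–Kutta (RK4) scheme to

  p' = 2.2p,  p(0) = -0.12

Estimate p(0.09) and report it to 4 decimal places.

-0.1463

RK4: k1 = f(x_n, p_n); k2 = f(x_n + h/2, p_n + (h/2)·k1); k3 = f(x_n + h/2, p_n + (h/2)·k2); k4 = f(x_n + h, p_n + h·k3); p_{n+1} = p_n + (h/6)·(k1 + 2k2 + 2k3 + k4).
x=0.000000, p=-0.120000:
  k1 = f(0.000000, -0.120000) = -0.264000
  k2 = f(0.045000, -0.131880) = -0.290136
  k3 = f(0.045000, -0.133056) = -0.292723
  k4 = f(0.090000, -0.146345) = -0.321959
  p ← -0.120000 + (0.09/6)·(k1 + 2k2 + 2k3 + k4) = -0.146275
p(0.09) ≈ -0.1463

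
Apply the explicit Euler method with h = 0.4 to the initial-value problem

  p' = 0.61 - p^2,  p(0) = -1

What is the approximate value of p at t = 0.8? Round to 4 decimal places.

Euler: p_{n+1} = p_n + h·f(t_n, p_n).
t=0.000000, p=-1.000000: f=-0.390000 → p ← -1.000000 + 0.4·(-0.390000) = -1.156000
t=0.400000, p=-1.156000: f=-0.726336 → p ← -1.156000 + 0.4·(-0.726336) = -1.446534
p(0.8) ≈ -1.4465

-1.4465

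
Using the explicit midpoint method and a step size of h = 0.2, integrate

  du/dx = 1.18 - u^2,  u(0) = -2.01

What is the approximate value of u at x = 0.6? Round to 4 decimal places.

-16.0582

Midpoint: k1 = f(x_n, u_n); k2 = f(x_n + h/2, u_n + (h/2)·k1); u_{n+1} = u_n + h·k2.
x=0.000000, u=-2.010000:
  k1 = f(0.000000, -2.010000) = -2.860100
  k2 = f(0.100000, -2.296010) = -4.091662
  u ← -2.010000 + 0.2·(-4.091662) = -2.828332
x=0.200000, u=-2.828332:
  k1 = f(0.200000, -2.828332) = -6.819464
  k2 = f(0.300000, -3.510279) = -11.142057
  u ← -2.828332 + 0.2·(-11.142057) = -5.056744
x=0.400000, u=-5.056744:
  k1 = f(0.400000, -5.056744) = -24.390658
  k2 = f(0.500000, -7.495810) = -55.007162
  u ← -5.056744 + 0.2·(-55.007162) = -16.058176
u(0.6) ≈ -16.0582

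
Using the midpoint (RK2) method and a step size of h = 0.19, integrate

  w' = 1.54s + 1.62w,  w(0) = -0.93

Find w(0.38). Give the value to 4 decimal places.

-1.5783

Midpoint: k1 = f(s_n, w_n); k2 = f(s_n + h/2, w_n + (h/2)·k1); w_{n+1} = w_n + h·k2.
s=0.000000, w=-0.930000:
  k1 = f(0.000000, -0.930000) = -1.506600
  k2 = f(0.095000, -1.073127) = -1.592166
  w ← -0.930000 + 0.19·(-1.592166) = -1.232511
s=0.190000, w=-1.232511:
  k1 = f(0.190000, -1.232511) = -1.704069
  k2 = f(0.285000, -1.394398) = -1.820025
  w ← -1.232511 + 0.19·(-1.820025) = -1.578316
w(0.38) ≈ -1.5783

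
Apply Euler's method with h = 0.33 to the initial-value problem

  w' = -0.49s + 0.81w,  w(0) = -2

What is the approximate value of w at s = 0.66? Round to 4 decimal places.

-3.2655

Euler: w_{n+1} = w_n + h·f(s_n, w_n).
s=0.000000, w=-2.000000: f=-1.620000 → w ← -2.000000 + 0.33·(-1.620000) = -2.534600
s=0.330000, w=-2.534600: f=-2.214726 → w ← -2.534600 + 0.33·(-2.214726) = -3.265460
w(0.66) ≈ -3.2655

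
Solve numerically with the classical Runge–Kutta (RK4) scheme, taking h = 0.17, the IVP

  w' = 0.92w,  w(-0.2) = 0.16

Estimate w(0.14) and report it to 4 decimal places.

0.2188

RK4: k1 = f(s_n, w_n); k2 = f(s_n + h/2, w_n + (h/2)·k1); k3 = f(s_n + h/2, w_n + (h/2)·k2); k4 = f(s_n + h, w_n + h·k3); w_{n+1} = w_n + (h/6)·(k1 + 2k2 + 2k3 + k4).
s=-0.200000, w=0.160000:
  k1 = f(-0.200000, 0.160000) = 0.147200
  k2 = f(-0.115000, 0.172512) = 0.158711
  k3 = f(-0.115000, 0.173490) = 0.159611
  k4 = f(-0.030000, 0.187134) = 0.172163
  w ← 0.160000 + (0.17/6)·(k1 + 2k2 + 2k3 + k4) = 0.187087
s=-0.030000, w=0.187087:
  k1 = f(-0.030000, 0.187087) = 0.172120
  k2 = f(0.055000, 0.201717) = 0.185580
  k3 = f(0.055000, 0.202861) = 0.186632
  k4 = f(0.140000, 0.218814) = 0.201309
  w ← 0.187087 + (0.17/6)·(k1 + 2k2 + 2k3 + k4) = 0.218759
w(0.14) ≈ 0.2188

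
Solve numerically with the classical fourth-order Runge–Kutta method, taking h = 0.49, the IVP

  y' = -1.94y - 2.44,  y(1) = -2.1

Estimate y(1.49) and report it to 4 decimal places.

-1.5880

RK4: k1 = f(t_n, y_n); k2 = f(t_n + h/2, y_n + (h/2)·k1); k3 = f(t_n + h/2, y_n + (h/2)·k2); k4 = f(t_n + h, y_n + h·k3); y_{n+1} = y_n + (h/6)·(k1 + 2k2 + 2k3 + k4).
t=1.000000, y=-2.100000:
  k1 = f(1.000000, -2.100000) = 1.634000
  k2 = f(1.245000, -1.699670) = 0.857360
  k3 = f(1.245000, -1.889947) = 1.226497
  k4 = f(1.490000, -1.499017) = 0.468092
  y ← -2.100000 + (0.49/6)·(k1 + 2k2 + 2k3 + k4) = -1.587966
y(1.49) ≈ -1.5880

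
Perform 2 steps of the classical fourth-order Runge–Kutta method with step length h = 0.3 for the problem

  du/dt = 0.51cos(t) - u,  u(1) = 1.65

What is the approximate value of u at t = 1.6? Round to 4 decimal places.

0.9596

RK4: k1 = f(t_n, u_n); k2 = f(t_n + h/2, u_n + (h/2)·k1); k3 = f(t_n + h/2, u_n + (h/2)·k2); k4 = f(t_n + h, u_n + h·k3); u_{n+1} = u_n + (h/6)·(k1 + 2k2 + 2k3 + k4).
t=1.000000, u=1.650000:
  k1 = f(1.000000, 1.650000) = -1.374446
  k2 = f(1.150000, 1.443833) = -1.235505
  k3 = f(1.150000, 1.464674) = -1.256346
  k4 = f(1.300000, 1.273096) = -1.136672
  u ← 1.650000 + (0.3/6)·(k1 + 2k2 + 2k3 + k4) = 1.275259
t=1.300000, u=1.275259:
  k1 = f(1.300000, 1.275259) = -1.138835
  k2 = f(1.450000, 1.104434) = -1.042977
  k3 = f(1.450000, 1.118812) = -1.057356
  k4 = f(1.600000, 0.958052) = -0.972944
  u ← 1.275259 + (0.3/6)·(k1 + 2k2 + 2k3 + k4) = 0.959637
u(1.6) ≈ 0.9596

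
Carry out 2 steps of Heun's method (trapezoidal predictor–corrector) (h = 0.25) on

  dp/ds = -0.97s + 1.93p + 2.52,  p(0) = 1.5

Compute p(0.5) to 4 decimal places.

5.7130

Heun: k1 = f(s_n, p_n); k2 = f(s_n + h, p_n + h·k1); p_{n+1} = p_n + (h/2)·(k1 + k2).
s=0.000000, p=1.500000:
  k1 = f(0.000000, 1.500000) = 5.415000
  k2 = f(0.250000, 2.853750) = 7.785237
  p ← 1.500000 + (0.25/2)·(5.415000 + 7.785237) = 3.150030
s=0.250000, p=3.150030:
  k1 = f(0.250000, 3.150030) = 8.357057
  k2 = f(0.500000, 5.239294) = 12.146837
  p ← 3.150030 + (0.25/2)·(8.357057 + 12.146837) = 5.713017
p(0.5) ≈ 5.7130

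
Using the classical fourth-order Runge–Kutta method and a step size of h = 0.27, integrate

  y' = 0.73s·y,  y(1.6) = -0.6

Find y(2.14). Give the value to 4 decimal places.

RK4: k1 = f(s_n, y_n); k2 = f(s_n + h/2, y_n + (h/2)·k1); k3 = f(s_n + h/2, y_n + (h/2)·k2); k4 = f(s_n + h, y_n + h·k3); y_{n+1} = y_n + (h/6)·(k1 + 2k2 + 2k3 + k4).
s=1.600000, y=-0.600000:
  k1 = f(1.600000, -0.600000) = -0.700800
  k2 = f(1.735000, -0.694608) = -0.879756
  k3 = f(1.735000, -0.718767) = -0.910354
  k4 = f(1.870000, -0.845796) = -1.154596
  y ← -0.600000 + (0.27/6)·(k1 + 2k2 + 2k3 + k4) = -0.844603
s=1.870000, y=-0.844603:
  k1 = f(1.870000, -0.844603) = -1.152967
  k2 = f(2.005000, -1.000253) = -1.464021
  k3 = f(2.005000, -1.042246) = -1.525483
  k4 = f(2.140000, -1.256483) = -1.962878
  y ← -0.844603 + (0.27/6)·(k1 + 2k2 + 2k3 + k4) = -1.253871
y(2.14) ≈ -1.2539

-1.2539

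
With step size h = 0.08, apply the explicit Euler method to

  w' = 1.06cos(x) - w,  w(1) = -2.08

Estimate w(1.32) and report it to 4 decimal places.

-1.3619

Euler: w_{n+1} = w_n + h·f(x_n, w_n).
x=1.000000, w=-2.080000: f=2.652720 → w ← -2.080000 + 0.08·2.652720 = -1.867782
x=1.080000, w=-1.867782: f=2.367390 → w ← -1.867782 + 0.08·2.367390 = -1.678391
x=1.160000, w=-1.678391: f=2.101691 → w ← -1.678391 + 0.08·2.101691 = -1.510256
x=1.240000, w=-1.510256: f=1.854540 → w ← -1.510256 + 0.08·1.854540 = -1.361893
w(1.32) ≈ -1.3619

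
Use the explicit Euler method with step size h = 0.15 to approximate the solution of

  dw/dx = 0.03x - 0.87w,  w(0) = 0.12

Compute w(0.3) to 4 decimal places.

0.0914

Euler: w_{n+1} = w_n + h·f(x_n, w_n).
x=0.000000, w=0.120000: f=-0.104400 → w ← 0.120000 + 0.15·(-0.104400) = 0.104340
x=0.150000, w=0.104340: f=-0.086276 → w ← 0.104340 + 0.15·(-0.086276) = 0.091399
w(0.3) ≈ 0.0914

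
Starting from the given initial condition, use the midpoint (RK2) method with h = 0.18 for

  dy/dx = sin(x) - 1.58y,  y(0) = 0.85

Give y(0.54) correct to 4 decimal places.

0.4787

Midpoint: k1 = f(x_n, y_n); k2 = f(x_n + h/2, y_n + (h/2)·k1); y_{n+1} = y_n + h·k2.
x=0.000000, y=0.850000:
  k1 = f(0.000000, 0.850000) = -1.343000
  k2 = f(0.090000, 0.729130) = -1.062147
  y ← 0.850000 + 0.18·(-1.062147) = 0.658814
x=0.180000, y=0.658814:
  k1 = f(0.180000, 0.658814) = -0.861896
  k2 = f(0.270000, 0.581243) = -0.651632
  y ← 0.658814 + 0.18·(-0.651632) = 0.541520
x=0.360000, y=0.541520:
  k1 = f(0.360000, 0.541520) = -0.503327
  k2 = f(0.450000, 0.496220) = -0.349063
  y ← 0.541520 + 0.18·(-0.349063) = 0.478688
y(0.54) ≈ 0.4787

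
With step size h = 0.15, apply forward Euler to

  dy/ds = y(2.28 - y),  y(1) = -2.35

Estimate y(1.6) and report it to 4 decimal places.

-81.8389

Euler: y_{n+1} = y_n + h·f(s_n, y_n).
s=1.000000, y=-2.350000: f=-10.880500 → y ← -2.350000 + 0.15·(-10.880500) = -3.982075
s=1.150000, y=-3.982075: f=-24.936052 → y ← -3.982075 + 0.15·(-24.936052) = -7.722483
s=1.300000, y=-7.722483: f=-77.244002 → y ← -7.722483 + 0.15·(-77.244002) = -19.309083
s=1.450000, y=-19.309083: f=-416.865403 → y ← -19.309083 + 0.15·(-416.865403) = -81.838894
y(1.6) ≈ -81.8389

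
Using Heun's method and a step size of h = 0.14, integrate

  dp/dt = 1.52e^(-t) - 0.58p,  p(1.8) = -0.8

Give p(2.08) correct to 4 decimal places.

-0.6239

Heun: k1 = f(t_n, p_n); k2 = f(t_n + h, p_n + h·k1); p_{n+1} = p_n + (h/2)·(k1 + k2).
t=1.800000, p=-0.800000:
  k1 = f(1.800000, -0.800000) = 0.715254
  k2 = f(1.940000, -0.699864) = 0.624351
  p ← -0.800000 + (0.14/2)·(0.715254 + 0.624351) = -0.706228
t=1.940000, p=-0.706228:
  k1 = f(1.940000, -0.706228) = 0.628042
  k2 = f(2.080000, -0.618302) = 0.548509
  p ← -0.706228 + (0.14/2)·(0.628042 + 0.548509) = -0.623869
p(2.08) ≈ -0.6239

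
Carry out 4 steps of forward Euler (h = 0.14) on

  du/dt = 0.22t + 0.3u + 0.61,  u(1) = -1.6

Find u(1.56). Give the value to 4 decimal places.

-1.3647

Euler: u_{n+1} = u_n + h·f(t_n, u_n).
t=1.000000, u=-1.600000: f=0.350000 → u ← -1.600000 + 0.14·0.350000 = -1.551000
t=1.140000, u=-1.551000: f=0.395500 → u ← -1.551000 + 0.14·0.395500 = -1.495630
t=1.280000, u=-1.495630: f=0.442911 → u ← -1.495630 + 0.14·0.442911 = -1.433622
t=1.420000, u=-1.433622: f=0.492313 → u ← -1.433622 + 0.14·0.492313 = -1.364699
u(1.56) ≈ -1.3647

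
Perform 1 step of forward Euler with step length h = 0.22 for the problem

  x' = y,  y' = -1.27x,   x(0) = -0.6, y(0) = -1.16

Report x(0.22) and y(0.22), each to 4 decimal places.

-0.8552, -0.9924

Euler on (x,y): x_{n+1} = x_n + h·x', y_{n+1} = y_n + h·y'.
0.000000: (-0.600000, -1.160000); f=(-1.160000, 0.762000) → (-0.855200, -0.992360)
(x(0.22), y(0.22)) ≈ (-0.8552, -0.9924)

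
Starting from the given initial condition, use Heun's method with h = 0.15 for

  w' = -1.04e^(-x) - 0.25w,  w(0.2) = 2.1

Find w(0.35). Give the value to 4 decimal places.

Heun: k1 = f(x_n, w_n); k2 = f(x_n + h, w_n + h·k1); w_{n+1} = w_n + (h/2)·(k1 + k2).
x=0.200000, w=2.100000:
  k1 = f(0.200000, 2.100000) = -1.376480
  k2 = f(0.350000, 1.893528) = -1.206258
  w ← 2.100000 + (0.15/2)·(-1.376480 + (-1.206258)) = 1.906295
w(0.35) ≈ 1.9063

1.9063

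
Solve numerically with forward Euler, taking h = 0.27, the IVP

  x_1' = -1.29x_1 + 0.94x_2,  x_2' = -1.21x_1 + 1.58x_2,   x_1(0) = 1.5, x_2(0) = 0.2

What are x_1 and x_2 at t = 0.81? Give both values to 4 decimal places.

Euler on (x_1,x_2): x_1_{n+1} = x_1_n + h·x_1', x_2_{n+1} = x_2_n + h·x_2'.
0.000000: (1.500000, 0.200000); f=(-1.747000, -1.499000) → (1.028310, -0.204730)
0.270000: (1.028310, -0.204730); f=(-1.518966, -1.567728) → (0.618189, -0.628017)
0.540000: (0.618189, -0.628017); f=(-1.387800, -1.740275) → (0.243483, -1.097891)
(x_1(0.81), x_2(0.81)) ≈ (0.2435, -1.0979)

0.2435, -1.0979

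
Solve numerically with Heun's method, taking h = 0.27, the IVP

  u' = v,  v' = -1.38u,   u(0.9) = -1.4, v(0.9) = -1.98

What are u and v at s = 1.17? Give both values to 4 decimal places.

Heun on (u,v): k1 = f(s_n, state_n); k2 = f(s_n + h, state_n + h·k1); state_{n+1} = state_n + (h/2)·(k1 + k2).
0.900000: (-1.400000, -1.980000)
  k1 = (-1.980000, 1.932000)
  predictor → (-1.934600, -1.458360)
  k2 = (-1.458360, 2.669748)
  → (-1.864179, -1.358764)
(u(1.17), v(1.17)) ≈ (-1.8642, -1.3588)

-1.8642, -1.3588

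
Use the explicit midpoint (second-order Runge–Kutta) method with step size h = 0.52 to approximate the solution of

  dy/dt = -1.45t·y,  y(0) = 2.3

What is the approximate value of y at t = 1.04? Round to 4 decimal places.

0.9748

Midpoint: k1 = f(t_n, y_n); k2 = f(t_n + h/2, y_n + (h/2)·k1); y_{n+1} = y_n + h·k2.
t=0.000000, y=2.300000:
  k1 = f(0.000000, 2.300000) = 0.000000
  k2 = f(0.260000, 2.300000) = -0.867100
  y ← 2.300000 + 0.52·(-0.867100) = 1.849108
t=0.520000, y=1.849108:
  k1 = f(0.520000, 1.849108) = -1.394227
  k2 = f(0.780000, 1.486609) = -1.681355
  y ← 1.849108 + 0.52·(-1.681355) = 0.974804
y(1.04) ≈ 0.9748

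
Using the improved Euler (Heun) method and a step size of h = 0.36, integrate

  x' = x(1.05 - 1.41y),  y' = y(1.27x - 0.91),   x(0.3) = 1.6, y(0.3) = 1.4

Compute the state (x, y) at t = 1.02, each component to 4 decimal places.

0.5730, 1.8319

Heun on (x,y): k1 = f(t_n, state_n); k2 = f(t_n + h, state_n + h·k1); state_{n+1} = state_n + (h/2)·(k1 + k2).
0.300000: (1.600000, 1.400000)
  k1 = (-1.478400, 1.570800)
  predictor → (1.067776, 1.965488)
  k2 = (-1.838003, 0.876756)
  → (1.003047, 1.840560)
0.660000: (1.003047, 1.840560)
  k1 = (-1.549899, 0.669725)
  predictor → (0.445084, 2.081661)
  k2 = (-0.839046, -0.717639)
  → (0.573037, 1.831936)
(x(1.02), y(1.02)) ≈ (0.5730, 1.8319)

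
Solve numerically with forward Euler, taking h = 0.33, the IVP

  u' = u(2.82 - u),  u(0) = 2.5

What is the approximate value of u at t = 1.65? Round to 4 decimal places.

2.8200

Euler: u_{n+1} = u_n + h·f(t_n, u_n).
t=0.000000, u=2.500000: f=0.800000 → u ← 2.500000 + 0.33·0.800000 = 2.764000
t=0.330000, u=2.764000: f=0.154784 → u ← 2.764000 + 0.33·0.154784 = 2.815079
t=0.660000, u=2.815079: f=0.013854 → u ← 2.815079 + 0.33·0.013854 = 2.819650
t=0.990000, u=2.819650: f=0.000986 → u ← 2.819650 + 0.33·0.000986 = 2.819976
t=1.320000, u=2.819976: f=0.000069 → u ← 2.819976 + 0.33·0.000069 = 2.819998
u(1.65) ≈ 2.8200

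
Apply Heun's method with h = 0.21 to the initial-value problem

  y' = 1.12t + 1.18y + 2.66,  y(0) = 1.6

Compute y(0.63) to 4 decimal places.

6.0790

Heun: k1 = f(t_n, y_n); k2 = f(t_n + h, y_n + h·k1); y_{n+1} = y_n + (h/2)·(k1 + k2).
t=0.000000, y=1.600000:
  k1 = f(0.000000, 1.600000) = 4.548000
  k2 = f(0.210000, 2.555080) = 5.910194
  y ← 1.600000 + (0.21/2)·(4.548000 + 5.910194) = 2.698110
t=0.210000, y=2.698110:
  k1 = f(0.210000, 2.698110) = 6.078970
  k2 = f(0.420000, 3.974694) = 7.820539
  y ← 2.698110 + (0.21/2)·(6.078970 + 7.820539) = 4.157559
t=0.420000, y=4.157559:
  k1 = f(0.420000, 4.157559) = 8.036320
  k2 = f(0.630000, 5.845186) = 10.262919
  y ← 4.157559 + (0.21/2)·(8.036320 + 10.262919) = 6.078979
y(0.63) ≈ 6.0790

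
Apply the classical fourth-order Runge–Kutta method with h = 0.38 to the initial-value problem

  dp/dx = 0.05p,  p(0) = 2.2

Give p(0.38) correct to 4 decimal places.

2.2422

RK4: k1 = f(x_n, p_n); k2 = f(x_n + h/2, p_n + (h/2)·k1); k3 = f(x_n + h/2, p_n + (h/2)·k2); k4 = f(x_n + h, p_n + h·k3); p_{n+1} = p_n + (h/6)·(k1 + 2k2 + 2k3 + k4).
x=0.000000, p=2.200000:
  k1 = f(0.000000, 2.200000) = 0.110000
  k2 = f(0.190000, 2.220900) = 0.111045
  k3 = f(0.190000, 2.221099) = 0.111055
  k4 = f(0.380000, 2.242201) = 0.112110
  p ← 2.200000 + (0.38/6)·(k1 + 2k2 + 2k3 + k4) = 2.242200
p(0.38) ≈ 2.2422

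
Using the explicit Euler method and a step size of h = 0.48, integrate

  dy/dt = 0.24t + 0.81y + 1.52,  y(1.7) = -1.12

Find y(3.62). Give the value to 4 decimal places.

2.7342

Euler: y_{n+1} = y_n + h·f(t_n, y_n).
t=1.700000, y=-1.120000: f=1.020800 → y ← -1.120000 + 0.48·1.020800 = -0.630016
t=2.180000, y=-0.630016: f=1.532887 → y ← -0.630016 + 0.48·1.532887 = 0.105770
t=2.660000, y=0.105770: f=2.244074 → y ← 0.105770 + 0.48·2.244074 = 1.182925
t=3.140000, y=1.182925: f=3.231769 → y ← 1.182925 + 0.48·3.231769 = 2.734174
y(3.62) ≈ 2.7342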